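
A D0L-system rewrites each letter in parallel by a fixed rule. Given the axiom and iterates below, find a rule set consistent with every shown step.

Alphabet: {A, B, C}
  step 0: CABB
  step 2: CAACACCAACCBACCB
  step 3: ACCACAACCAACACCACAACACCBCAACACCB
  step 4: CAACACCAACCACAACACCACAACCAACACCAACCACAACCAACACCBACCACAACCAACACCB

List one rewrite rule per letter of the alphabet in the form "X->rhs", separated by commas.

  step 3 ⇒ step 4: ACCACAACCAACACCACAACACCBCAACACCB ⇒ CA·AC·AC·CA·AC·CA·CA·AC·AC·CA·CA·AC·CA·AC·AC·CA·AC·CA·CA·AC·CA·AC·AC·CB·AC·CA·CA·AC·CA·AC·AC·CB
    A ↦ CA
    B ↦ CB
    C ↦ AC

A->CA, B->CB, C->AC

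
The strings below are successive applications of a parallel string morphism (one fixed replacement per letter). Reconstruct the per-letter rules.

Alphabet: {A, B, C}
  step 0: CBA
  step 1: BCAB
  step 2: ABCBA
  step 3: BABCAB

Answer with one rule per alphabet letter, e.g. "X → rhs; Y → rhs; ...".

A->B, B->A, C->BC

  step 2 ⇒ step 3: ABCBA ⇒ B·A·BC·A·B
    A ↦ B
    B ↦ A
    C ↦ BC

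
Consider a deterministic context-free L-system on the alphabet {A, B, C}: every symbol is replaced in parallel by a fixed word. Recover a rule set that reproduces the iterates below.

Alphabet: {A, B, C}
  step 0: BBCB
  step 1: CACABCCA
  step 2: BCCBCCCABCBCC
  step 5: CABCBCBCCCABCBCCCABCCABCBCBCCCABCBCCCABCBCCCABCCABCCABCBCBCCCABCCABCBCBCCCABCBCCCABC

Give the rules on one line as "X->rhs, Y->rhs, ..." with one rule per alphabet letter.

A->C, B->CA, C->BC

  step 1 ⇒ step 2: CACABCCA ⇒ BC·C·BC·C·CA·BC·BC·C
    A ↦ C
    B ↦ CA
    C ↦ BC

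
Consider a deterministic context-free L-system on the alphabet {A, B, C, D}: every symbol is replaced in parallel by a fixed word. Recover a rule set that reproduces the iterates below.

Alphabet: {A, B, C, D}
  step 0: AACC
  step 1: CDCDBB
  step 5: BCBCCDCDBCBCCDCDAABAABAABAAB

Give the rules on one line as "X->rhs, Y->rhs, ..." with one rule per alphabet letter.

  step 0 ⇒ step 1: AACC ⇒ CD·CD·B·B
    A ↦ CD
    C ↦ B
    B ↦ AA  (constrained at step 1)
    D ↦ C  (constrained at step 1)

A->CD, B->AA, C->B, D->C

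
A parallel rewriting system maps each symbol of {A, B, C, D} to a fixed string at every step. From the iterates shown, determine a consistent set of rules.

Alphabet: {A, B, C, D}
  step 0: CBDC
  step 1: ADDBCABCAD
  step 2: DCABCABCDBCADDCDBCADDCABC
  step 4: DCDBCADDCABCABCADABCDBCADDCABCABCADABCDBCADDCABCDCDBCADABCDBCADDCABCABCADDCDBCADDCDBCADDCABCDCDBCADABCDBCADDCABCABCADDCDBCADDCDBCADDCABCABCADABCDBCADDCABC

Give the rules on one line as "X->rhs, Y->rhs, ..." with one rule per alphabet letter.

A->DC, B->DBC, C->AD, D->ABC

  step 1 ⇒ step 2: ADDBCABCAD ⇒ DC·ABC·ABC·DBC·AD·DC·DBC·AD·DC·ABC
    A ↦ DC
    B ↦ DBC
    C ↦ AD
    D ↦ ABC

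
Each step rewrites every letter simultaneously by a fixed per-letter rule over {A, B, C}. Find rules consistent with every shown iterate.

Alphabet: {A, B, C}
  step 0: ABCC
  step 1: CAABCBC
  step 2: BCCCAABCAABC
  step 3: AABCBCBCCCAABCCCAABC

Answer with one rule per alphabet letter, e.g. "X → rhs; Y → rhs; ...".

  step 2 ⇒ step 3: BCCCAABCAABC ⇒ AA·BC·BC·BC·C·C·AA·BC·C·C·AA·BC
    A ↦ C
    B ↦ AA
    C ↦ BC

A->C, B->AA, C->BC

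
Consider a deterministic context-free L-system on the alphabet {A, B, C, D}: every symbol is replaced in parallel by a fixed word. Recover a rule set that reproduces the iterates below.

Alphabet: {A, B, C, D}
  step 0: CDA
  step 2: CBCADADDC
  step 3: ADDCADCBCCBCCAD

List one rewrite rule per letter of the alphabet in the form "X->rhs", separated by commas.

  step 2 ⇒ step 3: CBCADADDC ⇒ AD·DC·AD·CB·C·CB·C·C·AD
    A ↦ CB
    B ↦ DC
    C ↦ AD
    D ↦ C

A->CB, B->DC, C->AD, D->C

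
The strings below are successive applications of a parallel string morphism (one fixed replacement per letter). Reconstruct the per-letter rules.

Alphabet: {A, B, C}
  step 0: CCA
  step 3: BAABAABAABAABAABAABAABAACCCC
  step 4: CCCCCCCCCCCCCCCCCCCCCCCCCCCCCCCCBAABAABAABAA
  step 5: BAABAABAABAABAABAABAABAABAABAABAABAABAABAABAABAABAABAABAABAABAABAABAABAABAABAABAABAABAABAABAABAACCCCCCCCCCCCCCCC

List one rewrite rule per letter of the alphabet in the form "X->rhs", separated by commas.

A->C, B->CC, C->BAA

  step 4 ⇒ step 5: CCCCCCCCCCCCCCCCCCCCCCCCCCCCCCCCBAABAABAABAA ⇒ BAA·BAA·BAA·BAA·BAA·BAA·BAA·BAA·BAA·BAA·BAA·BAA·BAA·BAA·BAA·BAA·BAA·BAA·BAA·BAA·BAA·BAA·BAA·BAA·BAA·BAA·BAA·BAA·BAA·BAA·BAA·BAA·CC·C·C·CC·C·C·CC·C·C·CC·C·C
    A ↦ C
    B ↦ CC
    C ↦ BAA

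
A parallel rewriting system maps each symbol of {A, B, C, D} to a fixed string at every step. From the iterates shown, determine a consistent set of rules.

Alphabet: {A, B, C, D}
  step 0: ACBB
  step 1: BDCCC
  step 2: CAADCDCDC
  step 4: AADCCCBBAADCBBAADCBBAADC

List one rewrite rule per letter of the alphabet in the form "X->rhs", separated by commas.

A->B, B->C, C->DC, D->AA

  step 1 ⇒ step 2: BDCCC ⇒ C·AA·DC·DC·DC
    B ↦ C
    C ↦ DC
    D ↦ AA
  step 0 ⇒ step 1: ACBB ⇒ B·DC·C·C
    A ↦ B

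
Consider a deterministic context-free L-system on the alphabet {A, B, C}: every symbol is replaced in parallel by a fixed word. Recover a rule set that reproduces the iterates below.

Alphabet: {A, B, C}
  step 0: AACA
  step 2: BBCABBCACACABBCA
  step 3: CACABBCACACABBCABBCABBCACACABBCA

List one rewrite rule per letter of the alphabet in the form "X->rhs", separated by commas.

A->CA, B->CA, C->BB

  step 2 ⇒ step 3: BBCABBCACACABBCA ⇒ CA·CA·BB·CA·CA·CA·BB·CA·BB·CA·BB·CA·CA·CA·BB·CA
    A ↦ CA
    B ↦ CA
    C ↦ BB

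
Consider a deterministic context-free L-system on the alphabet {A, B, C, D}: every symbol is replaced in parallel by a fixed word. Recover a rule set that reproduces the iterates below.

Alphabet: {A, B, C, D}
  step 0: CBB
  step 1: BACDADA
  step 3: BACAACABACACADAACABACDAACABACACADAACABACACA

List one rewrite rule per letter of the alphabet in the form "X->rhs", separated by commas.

  step 0 ⇒ step 1: CBB ⇒ BAC·DA·DA
    B ↦ DA
    C ↦ BAC
    A ↦ ACA  (constrained at step 1)
    D ↦ B  (constrained at step 1)

A->ACA, B->DA, C->BAC, D->B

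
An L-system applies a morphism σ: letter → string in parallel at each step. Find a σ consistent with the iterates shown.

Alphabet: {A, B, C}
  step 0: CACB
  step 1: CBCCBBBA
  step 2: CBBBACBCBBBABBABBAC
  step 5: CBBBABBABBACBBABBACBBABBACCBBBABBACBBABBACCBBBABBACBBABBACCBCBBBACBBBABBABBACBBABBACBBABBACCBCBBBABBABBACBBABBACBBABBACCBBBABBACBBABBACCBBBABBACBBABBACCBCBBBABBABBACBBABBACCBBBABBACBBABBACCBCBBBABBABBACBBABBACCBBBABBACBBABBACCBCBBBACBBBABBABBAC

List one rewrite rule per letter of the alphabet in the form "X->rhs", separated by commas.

A->C, B->BBA, C->CB

  step 1 ⇒ step 2: CBCCBBBA ⇒ CB·BBA·CB·CB·BBA·BBA·BBA·C
    A ↦ C
    B ↦ BBA
    C ↦ CB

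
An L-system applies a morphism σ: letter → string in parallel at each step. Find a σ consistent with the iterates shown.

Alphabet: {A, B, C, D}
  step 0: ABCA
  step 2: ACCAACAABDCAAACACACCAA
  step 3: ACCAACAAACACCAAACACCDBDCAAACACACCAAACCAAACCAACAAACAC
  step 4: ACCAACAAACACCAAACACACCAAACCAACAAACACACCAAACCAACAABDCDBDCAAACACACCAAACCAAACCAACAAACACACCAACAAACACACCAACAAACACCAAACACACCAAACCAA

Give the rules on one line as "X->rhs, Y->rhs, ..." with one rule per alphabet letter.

A->AC, B->CD, C->CAA, D->BD

  step 3 ⇒ step 4: ACCAACAAACACCAAACACCDBDCAAACACACCAAACCAAACCAACAAACAC ⇒ AC·CAA·CAA·AC·AC·CAA·AC·AC·AC·CAA·AC·CAA·CAA·AC·AC·AC·CAA·AC·CAA·CAA·BD·CD·BD·CAA·AC·AC·AC·CAA·AC·CAA·AC·CAA·CAA·AC·AC·AC·CAA·CAA·AC·AC·AC·CAA·CAA·AC·AC·CAA·AC·AC·AC·CAA·AC·CAA
    A ↦ AC
    B ↦ CD
    C ↦ CAA
    D ↦ BD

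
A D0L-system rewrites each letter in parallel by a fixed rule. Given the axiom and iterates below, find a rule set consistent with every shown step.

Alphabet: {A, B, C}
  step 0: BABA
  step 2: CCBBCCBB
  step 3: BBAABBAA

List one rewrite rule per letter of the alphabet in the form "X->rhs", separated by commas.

A->CC, B->A, C->B

  step 2 ⇒ step 3: CCBBCCBB ⇒ B·B·A·A·B·B·A·A
    B ↦ A
    C ↦ B
    A ↦ CC  (constrained at step 0)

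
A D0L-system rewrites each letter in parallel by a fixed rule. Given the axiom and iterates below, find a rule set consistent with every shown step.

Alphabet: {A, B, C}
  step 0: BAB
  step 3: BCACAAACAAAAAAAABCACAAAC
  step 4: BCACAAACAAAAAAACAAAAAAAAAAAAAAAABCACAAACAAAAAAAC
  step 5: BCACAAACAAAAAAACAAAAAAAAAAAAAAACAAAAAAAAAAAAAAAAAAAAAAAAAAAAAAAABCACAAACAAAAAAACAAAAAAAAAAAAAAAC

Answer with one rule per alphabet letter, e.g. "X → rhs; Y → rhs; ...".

A->AA, B->BC, C->AC

  step 4 ⇒ step 5: BCACAAACAAAAAAACAAAAAAAAAAAAAAAABCACAAACAAAAAAAC ⇒ BC·AC·AA·AC·AA·AA·AA·AC·AA·AA·AA·AA·AA·AA·AA·AC·AA·AA·AA·AA·AA·AA·AA·AA·AA·AA·AA·AA·AA·AA·AA·AA·BC·AC·AA·AC·AA·AA·AA·AC·AA·AA·AA·AA·AA·AA·AA·AC
    A ↦ AA
    B ↦ BC
    C ↦ AC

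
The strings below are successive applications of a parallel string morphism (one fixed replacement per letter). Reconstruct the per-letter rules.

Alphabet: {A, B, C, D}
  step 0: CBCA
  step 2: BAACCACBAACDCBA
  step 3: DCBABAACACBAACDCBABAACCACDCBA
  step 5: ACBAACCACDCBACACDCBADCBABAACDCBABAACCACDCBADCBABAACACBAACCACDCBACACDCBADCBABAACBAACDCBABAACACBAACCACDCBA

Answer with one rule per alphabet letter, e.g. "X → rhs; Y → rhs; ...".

A->BA, B->DC, C->AC, D->C

  step 2 ⇒ step 3: BAACCACBAACDCBA ⇒ DC·BA·BA·AC·AC·BA·AC·DC·BA·BA·AC·C·AC·DC·BA
    A ↦ BA
    B ↦ DC
    C ↦ AC
    D ↦ C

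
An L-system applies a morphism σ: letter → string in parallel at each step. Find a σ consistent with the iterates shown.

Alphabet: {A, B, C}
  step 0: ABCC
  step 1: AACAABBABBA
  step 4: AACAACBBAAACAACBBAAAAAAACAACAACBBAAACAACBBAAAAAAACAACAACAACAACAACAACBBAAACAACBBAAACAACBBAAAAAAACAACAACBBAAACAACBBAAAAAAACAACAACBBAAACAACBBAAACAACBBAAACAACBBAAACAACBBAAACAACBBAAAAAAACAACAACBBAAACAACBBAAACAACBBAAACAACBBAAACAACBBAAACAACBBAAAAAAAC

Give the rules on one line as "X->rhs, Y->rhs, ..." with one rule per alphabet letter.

A->AAC, B->AA, C->BBA

  step 0 ⇒ step 1: ABCC ⇒ AAC·AA·BBA·BBA
    A ↦ AAC
    B ↦ AA
    C ↦ BBA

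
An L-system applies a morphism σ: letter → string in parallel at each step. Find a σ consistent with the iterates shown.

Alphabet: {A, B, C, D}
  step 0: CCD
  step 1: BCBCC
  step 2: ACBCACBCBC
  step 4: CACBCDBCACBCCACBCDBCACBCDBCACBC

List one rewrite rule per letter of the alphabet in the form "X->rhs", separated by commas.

A->D, B->AC, C->BC, D->C

  step 1 ⇒ step 2: BCBCC ⇒ AC·BC·AC·BC·BC
    B ↦ AC
    C ↦ BC
    A ↦ D  (constrained at step 2)
  step 0 ⇒ step 1: CCD ⇒ BC·BC·C
    D ↦ C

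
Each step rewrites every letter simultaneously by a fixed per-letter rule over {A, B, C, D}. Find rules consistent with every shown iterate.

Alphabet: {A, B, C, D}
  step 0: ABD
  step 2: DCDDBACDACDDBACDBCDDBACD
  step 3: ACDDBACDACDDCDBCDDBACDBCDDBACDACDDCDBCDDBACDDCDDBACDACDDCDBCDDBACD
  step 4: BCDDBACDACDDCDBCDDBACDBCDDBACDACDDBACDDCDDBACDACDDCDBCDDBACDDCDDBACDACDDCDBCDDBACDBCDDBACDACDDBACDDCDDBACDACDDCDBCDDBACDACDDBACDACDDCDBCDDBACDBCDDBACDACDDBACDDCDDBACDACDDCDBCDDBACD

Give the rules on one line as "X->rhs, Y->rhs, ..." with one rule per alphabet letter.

A->BCD, B->DCD, C->DB, D->ACD

  step 3 ⇒ step 4: ACDDBACDACDDCDBCDDBACDBCDDBACDACDDCDBCDDBACDDCDDBACDACDDCDBCDDBACD ⇒ BCD·DB·ACD·ACD·DCD·BCD·DB·ACD·BCD·DB·ACD·ACD·DB·ACD·DCD·DB·ACD·ACD·DCD·BCD·DB·ACD·DCD·DB·ACD·ACD·DCD·BCD·DB·ACD·BCD·DB·ACD·ACD·DB·ACD·DCD·DB·ACD·ACD·DCD·BCD·DB·ACD·ACD·DB·ACD·ACD·DCD·BCD·DB·ACD·BCD·DB·ACD·ACD·DB·ACD·DCD·DB·ACD·ACD·DCD·BCD·DB·ACD
    A ↦ BCD
    B ↦ DCD
    C ↦ DB
    D ↦ ACD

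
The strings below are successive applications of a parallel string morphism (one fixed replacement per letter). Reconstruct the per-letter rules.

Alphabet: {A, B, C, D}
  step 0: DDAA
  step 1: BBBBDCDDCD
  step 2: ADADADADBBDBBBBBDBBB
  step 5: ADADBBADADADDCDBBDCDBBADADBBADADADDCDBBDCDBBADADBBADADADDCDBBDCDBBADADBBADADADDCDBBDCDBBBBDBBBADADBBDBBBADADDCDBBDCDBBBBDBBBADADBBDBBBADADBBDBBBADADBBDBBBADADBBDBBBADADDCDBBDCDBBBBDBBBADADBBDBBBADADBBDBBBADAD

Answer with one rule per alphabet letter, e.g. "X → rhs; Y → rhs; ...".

  step 1 ⇒ step 2: BBBBDCDDCD ⇒ AD·AD·AD·AD·BB·DB·BB·BB·DB·BB
    B ↦ AD
    C ↦ DB
    D ↦ BB
  step 0 ⇒ step 1: DDAA ⇒ BB·BB·DCD·DCD
    A ↦ DCD

A->DCD, B->AD, C->DB, D->BB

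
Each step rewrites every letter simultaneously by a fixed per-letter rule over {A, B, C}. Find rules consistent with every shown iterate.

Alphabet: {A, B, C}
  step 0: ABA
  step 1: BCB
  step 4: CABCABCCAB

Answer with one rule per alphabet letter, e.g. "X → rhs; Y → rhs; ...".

A->B, B->C, C->CA

  step 0 ⇒ step 1: ABA ⇒ B·C·B
    A ↦ B
    B ↦ C
    C ↦ CA  (constrained at step 1)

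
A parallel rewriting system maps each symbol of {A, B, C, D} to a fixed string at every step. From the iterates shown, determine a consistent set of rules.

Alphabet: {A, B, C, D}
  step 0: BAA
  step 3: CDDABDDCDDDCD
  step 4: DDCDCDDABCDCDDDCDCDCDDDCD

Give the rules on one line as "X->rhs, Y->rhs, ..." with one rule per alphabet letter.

A->D, B->AB, C->DD, D->CD

  step 3 ⇒ step 4: CDDABDDCDDDCD ⇒ DD·CD·CD·D·AB·CD·CD·DD·CD·CD·CD·DD·CD
    A ↦ D
    B ↦ AB
    C ↦ DD
    D ↦ CD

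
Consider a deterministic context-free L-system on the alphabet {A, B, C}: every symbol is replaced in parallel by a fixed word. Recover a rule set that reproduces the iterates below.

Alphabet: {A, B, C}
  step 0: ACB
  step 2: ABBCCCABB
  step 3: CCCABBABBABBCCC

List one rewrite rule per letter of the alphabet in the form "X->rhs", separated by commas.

A->C, B->C, C->ABB

  step 2 ⇒ step 3: ABBCCCABB ⇒ C·C·C·ABB·ABB·ABB·C·C·C
    A ↦ C
    B ↦ C
    C ↦ ABB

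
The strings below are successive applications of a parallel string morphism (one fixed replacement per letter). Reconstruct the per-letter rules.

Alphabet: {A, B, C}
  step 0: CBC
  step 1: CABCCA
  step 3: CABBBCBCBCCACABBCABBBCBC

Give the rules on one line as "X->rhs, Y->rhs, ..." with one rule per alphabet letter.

  step 0 ⇒ step 1: CBC ⇒ CA·BC·CA
    B ↦ BC
    C ↦ CA
    A ↦ BB  (constrained at step 1)

A->BB, B->BC, C->CA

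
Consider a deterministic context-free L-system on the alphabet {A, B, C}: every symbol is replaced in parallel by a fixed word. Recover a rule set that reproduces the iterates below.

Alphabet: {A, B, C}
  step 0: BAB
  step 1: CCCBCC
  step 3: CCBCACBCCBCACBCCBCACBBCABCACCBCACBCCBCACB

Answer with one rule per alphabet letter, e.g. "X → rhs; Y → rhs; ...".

  step 0 ⇒ step 1: BAB ⇒ CC·CB·CC
    A ↦ CB
    B ↦ CC
    C ↦ BCA  (constrained at step 1)

A->CB, B->CC, C->BCA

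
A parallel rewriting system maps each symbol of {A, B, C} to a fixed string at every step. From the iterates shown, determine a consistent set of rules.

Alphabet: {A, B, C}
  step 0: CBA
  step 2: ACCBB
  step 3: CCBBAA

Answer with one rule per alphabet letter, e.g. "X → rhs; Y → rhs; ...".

  step 2 ⇒ step 3: ACCBB ⇒ CC·B·B·A·A
    A ↦ CC
    B ↦ A
    C ↦ B

A->CC, B->A, C->B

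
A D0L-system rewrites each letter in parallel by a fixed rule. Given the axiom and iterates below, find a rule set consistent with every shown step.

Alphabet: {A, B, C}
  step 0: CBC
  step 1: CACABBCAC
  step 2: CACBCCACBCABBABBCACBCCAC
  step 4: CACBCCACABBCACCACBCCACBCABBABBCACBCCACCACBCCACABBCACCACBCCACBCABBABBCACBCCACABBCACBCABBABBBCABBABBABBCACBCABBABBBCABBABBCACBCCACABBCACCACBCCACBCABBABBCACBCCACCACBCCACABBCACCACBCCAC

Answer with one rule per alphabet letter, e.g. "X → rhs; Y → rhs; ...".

A->BC, B->ABB, C->CAC

  step 1 ⇒ step 2: CACABBCAC ⇒ CAC·BC·CAC·BC·ABB·ABB·CAC·BC·CAC
    A ↦ BC
    B ↦ ABB
    C ↦ CAC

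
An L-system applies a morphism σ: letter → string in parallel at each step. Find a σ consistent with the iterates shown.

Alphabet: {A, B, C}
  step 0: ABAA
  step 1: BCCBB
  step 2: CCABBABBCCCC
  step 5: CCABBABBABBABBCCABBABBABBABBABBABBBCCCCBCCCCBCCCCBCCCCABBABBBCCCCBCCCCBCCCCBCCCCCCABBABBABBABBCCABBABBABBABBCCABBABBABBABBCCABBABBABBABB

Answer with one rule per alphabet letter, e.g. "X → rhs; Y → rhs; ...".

A->B, B->CC, C->ABB

  step 1 ⇒ step 2: BCCBB ⇒ CC·ABB·ABB·CC·CC
    B ↦ CC
    C ↦ ABB
  step 0 ⇒ step 1: ABAA ⇒ B·CC·B·B
    A ↦ B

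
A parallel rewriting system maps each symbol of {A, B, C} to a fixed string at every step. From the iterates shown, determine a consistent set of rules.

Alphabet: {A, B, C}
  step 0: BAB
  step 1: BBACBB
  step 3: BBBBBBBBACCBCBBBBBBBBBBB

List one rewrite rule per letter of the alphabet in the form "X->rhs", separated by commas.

A->AC, B->BB, C->CB

  step 0 ⇒ step 1: BAB ⇒ BB·AC·BB
    A ↦ AC
    B ↦ BB
    C ↦ CB  (constrained at step 1)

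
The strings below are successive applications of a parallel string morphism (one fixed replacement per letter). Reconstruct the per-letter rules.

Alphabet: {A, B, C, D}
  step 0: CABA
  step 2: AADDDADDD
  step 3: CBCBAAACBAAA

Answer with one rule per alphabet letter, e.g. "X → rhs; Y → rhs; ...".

A->CB, B->D, C->DD, D->A

  step 2 ⇒ step 3: AADDDADDD ⇒ CB·CB·A·A·A·CB·A·A·A
    A ↦ CB
    D ↦ A
    B ↦ D  (constrained at step 0)
    C ↦ DD  (constrained at step 0)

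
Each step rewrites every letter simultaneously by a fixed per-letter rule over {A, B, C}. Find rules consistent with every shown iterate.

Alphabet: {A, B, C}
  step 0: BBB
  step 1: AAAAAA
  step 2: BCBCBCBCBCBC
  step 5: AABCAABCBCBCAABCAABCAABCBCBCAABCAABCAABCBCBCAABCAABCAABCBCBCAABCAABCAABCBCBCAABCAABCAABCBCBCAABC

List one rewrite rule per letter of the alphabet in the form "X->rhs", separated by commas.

  step 1 ⇒ step 2: AAAAAA ⇒ BC·BC·BC·BC·BC·BC
    A ↦ BC
  step 0 ⇒ step 1: BBB ⇒ AA·AA·AA
    B ↦ AA
    C ↦ BC  (constrained at step 2)

A->BC, B->AA, C->BC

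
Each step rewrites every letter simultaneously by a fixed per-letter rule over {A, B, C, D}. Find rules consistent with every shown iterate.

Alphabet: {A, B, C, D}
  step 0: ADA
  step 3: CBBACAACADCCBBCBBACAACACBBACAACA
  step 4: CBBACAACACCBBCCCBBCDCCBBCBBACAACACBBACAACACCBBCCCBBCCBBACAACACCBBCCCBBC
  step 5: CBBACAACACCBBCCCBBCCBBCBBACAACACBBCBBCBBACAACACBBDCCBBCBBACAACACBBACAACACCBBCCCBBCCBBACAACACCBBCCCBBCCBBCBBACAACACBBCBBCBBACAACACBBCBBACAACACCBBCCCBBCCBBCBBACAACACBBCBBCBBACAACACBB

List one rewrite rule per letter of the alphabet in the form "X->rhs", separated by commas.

  step 4 ⇒ step 5: CBBACAACACCBBCCCBBCDCCBBCBBACAACACBBACAACACCBBCCCBBCCBBACAACACCBBCCCBBC ⇒ CBB·ACA·ACA·C·CBB·C·C·CBB·C·CBB·CBB·ACA·ACA·CBB·CBB·CBB·ACA·ACA·CBB·DC·CBB·CBB·ACA·ACA·CBB·ACA·ACA·C·CBB·C·C·CBB·C·CBB·ACA·ACA·C·CBB·C·C·CBB·C·CBB·CBB·ACA·ACA·CBB·CBB·CBB·ACA·ACA·CBB·CBB·ACA·ACA·C·CBB·C·C·CBB·C·CBB·CBB·ACA·ACA·CBB·CBB·CBB·ACA·ACA·CBB
    A ↦ C
    B ↦ ACA
    C ↦ CBB
    D ↦ DC

A->C, B->ACA, C->CBB, D->DC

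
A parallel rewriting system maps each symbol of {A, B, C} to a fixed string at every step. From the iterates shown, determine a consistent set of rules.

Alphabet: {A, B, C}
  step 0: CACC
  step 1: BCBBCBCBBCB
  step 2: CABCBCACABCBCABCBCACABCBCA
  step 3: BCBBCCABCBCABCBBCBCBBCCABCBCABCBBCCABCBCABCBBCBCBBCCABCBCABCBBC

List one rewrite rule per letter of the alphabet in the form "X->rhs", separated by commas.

A->BC, B->CA, C->BCB

  step 2 ⇒ step 3: CABCBCACABCBCABCBCACABCBCA ⇒ BCB·BC·CA·BCB·CA·BCB·BC·BCB·BC·CA·BCB·CA·BCB·BC·CA·BCB·CA·BCB·BC·BCB·BC·CA·BCB·CA·BCB·BC
    A ↦ BC
    B ↦ CA
    C ↦ BCB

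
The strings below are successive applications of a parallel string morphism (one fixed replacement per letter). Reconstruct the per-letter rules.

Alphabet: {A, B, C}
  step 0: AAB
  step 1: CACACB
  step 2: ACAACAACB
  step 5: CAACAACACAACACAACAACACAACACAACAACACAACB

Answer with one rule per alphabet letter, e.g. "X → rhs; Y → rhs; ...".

  step 1 ⇒ step 2: CACACB ⇒ A·CA·A·CA·A·CB
    A ↦ CA
    B ↦ CB
    C ↦ A

A->CA, B->CB, C->A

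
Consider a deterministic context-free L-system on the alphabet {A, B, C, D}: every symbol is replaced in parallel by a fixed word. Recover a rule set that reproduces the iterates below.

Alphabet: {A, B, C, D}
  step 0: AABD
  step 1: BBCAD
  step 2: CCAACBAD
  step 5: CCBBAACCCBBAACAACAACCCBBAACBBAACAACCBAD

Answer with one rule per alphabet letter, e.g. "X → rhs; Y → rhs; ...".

  step 1 ⇒ step 2: BBCAD ⇒ C·C·AAC·B·AD
    A ↦ B
    B ↦ C
    C ↦ AAC
    D ↦ AD

A->B, B->C, C->AAC, D->AD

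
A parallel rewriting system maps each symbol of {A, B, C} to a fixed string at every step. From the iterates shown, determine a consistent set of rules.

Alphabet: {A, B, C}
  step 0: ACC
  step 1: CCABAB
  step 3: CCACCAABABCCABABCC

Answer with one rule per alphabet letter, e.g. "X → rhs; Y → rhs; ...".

  step 0 ⇒ step 1: ACC ⇒ CC·AB·AB
    A ↦ CC
    C ↦ AB
    B ↦ A  (constrained at step 1)

A->CC, B->A, C->AB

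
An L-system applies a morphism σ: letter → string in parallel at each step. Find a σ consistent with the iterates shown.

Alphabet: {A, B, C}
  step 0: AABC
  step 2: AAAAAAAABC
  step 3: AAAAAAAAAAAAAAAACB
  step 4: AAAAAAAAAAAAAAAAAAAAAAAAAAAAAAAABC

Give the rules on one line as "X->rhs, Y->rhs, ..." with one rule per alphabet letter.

A->AA, B->C, C->B

  step 3 ⇒ step 4: AAAAAAAAAAAAAAAACB ⇒ AA·AA·AA·AA·AA·AA·AA·AA·AA·AA·AA·AA·AA·AA·AA·AA·B·C
    A ↦ AA
    B ↦ C
    C ↦ B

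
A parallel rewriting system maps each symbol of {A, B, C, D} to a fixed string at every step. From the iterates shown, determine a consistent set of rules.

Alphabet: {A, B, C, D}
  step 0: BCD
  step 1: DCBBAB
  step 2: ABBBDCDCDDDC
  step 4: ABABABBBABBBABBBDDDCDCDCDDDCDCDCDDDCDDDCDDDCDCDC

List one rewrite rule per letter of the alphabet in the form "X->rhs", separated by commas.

A->DD, B->DC, C->BB, D->AB

  step 1 ⇒ step 2: DCBBAB ⇒ AB·BB·DC·DC·DD·DC
    A ↦ DD
    B ↦ DC
    C ↦ BB
    D ↦ AB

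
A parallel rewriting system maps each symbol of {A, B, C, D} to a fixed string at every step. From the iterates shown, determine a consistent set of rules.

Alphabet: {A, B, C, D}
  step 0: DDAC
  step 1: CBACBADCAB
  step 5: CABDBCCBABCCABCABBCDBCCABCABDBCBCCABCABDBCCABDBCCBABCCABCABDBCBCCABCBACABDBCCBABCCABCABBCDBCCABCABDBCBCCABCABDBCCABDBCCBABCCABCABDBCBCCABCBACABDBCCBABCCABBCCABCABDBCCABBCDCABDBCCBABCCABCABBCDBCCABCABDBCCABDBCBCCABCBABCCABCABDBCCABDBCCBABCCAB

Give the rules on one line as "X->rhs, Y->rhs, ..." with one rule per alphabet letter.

A->D, B->BC, C->CAB, D->CBA

  step 0 ⇒ step 1: DDAC ⇒ CBA·CBA·D·CAB
    A ↦ D
    C ↦ CAB
    D ↦ CBA
    B ↦ BC  (constrained at step 1)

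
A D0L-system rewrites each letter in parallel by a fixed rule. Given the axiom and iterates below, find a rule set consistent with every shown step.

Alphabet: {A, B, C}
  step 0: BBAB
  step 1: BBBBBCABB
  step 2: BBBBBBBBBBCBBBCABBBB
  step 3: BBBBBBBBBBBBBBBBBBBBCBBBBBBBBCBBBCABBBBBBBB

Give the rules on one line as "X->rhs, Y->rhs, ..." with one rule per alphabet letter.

  step 2 ⇒ step 3: BBBBBBBBBBCBBBCABBBB ⇒ BB·BB·BB·BB·BB·BB·BB·BB·BB·BB·CBB·BB·BB·BB·CBB·BCA·BB·BB·BB·BB
    A ↦ BCA
    B ↦ BB
    C ↦ CBB

A->BCA, B->BB, C->CBB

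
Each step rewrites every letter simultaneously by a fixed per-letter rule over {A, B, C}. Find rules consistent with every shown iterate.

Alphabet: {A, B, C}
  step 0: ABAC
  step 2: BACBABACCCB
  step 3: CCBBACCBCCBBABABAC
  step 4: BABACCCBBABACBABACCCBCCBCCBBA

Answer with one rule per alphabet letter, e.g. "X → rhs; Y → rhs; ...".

A->CB, B->C, C->BA

  step 3 ⇒ step 4: CCBBACCBCCBBABABAC ⇒ BA·BA·C·C·CB·BA·BA·C·BA·BA·C·C·CB·C·CB·C·CB·BA
    A ↦ CB
    B ↦ C
    C ↦ BA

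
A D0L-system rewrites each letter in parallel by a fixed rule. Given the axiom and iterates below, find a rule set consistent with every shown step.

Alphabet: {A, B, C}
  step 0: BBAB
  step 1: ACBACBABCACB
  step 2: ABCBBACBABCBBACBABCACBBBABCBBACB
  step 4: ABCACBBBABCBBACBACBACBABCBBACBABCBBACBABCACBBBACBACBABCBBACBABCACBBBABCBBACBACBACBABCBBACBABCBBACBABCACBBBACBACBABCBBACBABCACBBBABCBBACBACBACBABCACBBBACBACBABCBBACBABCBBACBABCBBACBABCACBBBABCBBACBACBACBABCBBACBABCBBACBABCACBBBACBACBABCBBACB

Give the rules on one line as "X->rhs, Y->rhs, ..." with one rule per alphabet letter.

A->ABC, B->ACB, C->BB

  step 1 ⇒ step 2: ACBACBABCACB ⇒ ABC·BB·ACB·ABC·BB·ACB·ABC·ACB·BB·ABC·BB·ACB
    A ↦ ABC
    B ↦ ACB
    C ↦ BB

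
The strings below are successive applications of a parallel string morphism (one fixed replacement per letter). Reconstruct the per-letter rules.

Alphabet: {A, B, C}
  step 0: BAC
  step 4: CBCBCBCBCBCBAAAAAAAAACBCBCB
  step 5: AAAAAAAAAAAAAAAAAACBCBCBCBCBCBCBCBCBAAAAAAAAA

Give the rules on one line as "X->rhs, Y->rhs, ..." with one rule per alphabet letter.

  step 4 ⇒ step 5: CBCBCBCBCBCBAAAAAAAAACBCBCB ⇒ A·AA·A·AA·A·AA·A·AA·A·AA·A·AA·CB·CB·CB·CB·CB·CB·CB·CB·CB·A·AA·A·AA·A·AA
    A ↦ CB
    B ↦ AA
    C ↦ A

A->CB, B->AA, C->A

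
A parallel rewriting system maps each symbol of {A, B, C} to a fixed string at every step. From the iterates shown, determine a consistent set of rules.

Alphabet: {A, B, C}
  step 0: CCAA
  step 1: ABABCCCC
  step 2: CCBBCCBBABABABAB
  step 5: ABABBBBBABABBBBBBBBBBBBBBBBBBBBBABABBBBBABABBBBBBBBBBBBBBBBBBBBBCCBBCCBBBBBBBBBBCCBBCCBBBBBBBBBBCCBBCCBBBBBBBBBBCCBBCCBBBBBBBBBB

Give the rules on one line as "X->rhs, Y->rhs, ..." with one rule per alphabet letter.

  step 1 ⇒ step 2: ABABCCCC ⇒ CC·BB·CC·BB·AB·AB·AB·AB
    A ↦ CC
    B ↦ BB
    C ↦ AB

A->CC, B->BB, C->AB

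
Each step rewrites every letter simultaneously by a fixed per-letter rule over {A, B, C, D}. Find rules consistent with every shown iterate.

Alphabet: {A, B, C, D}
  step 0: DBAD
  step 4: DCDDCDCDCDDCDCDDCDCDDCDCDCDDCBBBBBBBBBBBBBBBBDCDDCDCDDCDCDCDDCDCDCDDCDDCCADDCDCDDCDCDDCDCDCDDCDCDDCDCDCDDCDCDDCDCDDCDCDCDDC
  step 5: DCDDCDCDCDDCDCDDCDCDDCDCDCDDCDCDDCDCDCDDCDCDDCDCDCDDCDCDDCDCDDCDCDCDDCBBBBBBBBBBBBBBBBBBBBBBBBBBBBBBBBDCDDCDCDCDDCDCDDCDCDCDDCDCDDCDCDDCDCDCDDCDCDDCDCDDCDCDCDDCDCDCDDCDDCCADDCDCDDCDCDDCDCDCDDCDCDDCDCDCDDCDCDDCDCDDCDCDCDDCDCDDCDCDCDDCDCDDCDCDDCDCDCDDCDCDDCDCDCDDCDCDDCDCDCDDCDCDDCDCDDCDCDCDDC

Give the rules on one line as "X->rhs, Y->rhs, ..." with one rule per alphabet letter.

  step 4 ⇒ step 5: DCDDCDCDCDDCDCDDCDCDDCDCDCDDCBBBBBBBBBBBBBBBBDCDDCDCDDCDCDCDDCDCDCDDCDDCCADDCDCDDCDCDDCDCDCDDCDCDDCDCDCDDCDCDDCDCDDCDCDCDDC ⇒ DC·DDC·DC·DC·DDC·DC·DDC·DC·DDC·DC·DC·DDC·DC·DDC·DC·DC·DDC·DC·DDC·DC·DC·DDC·DC·DDC·DC·DDC·DC·DC·DDC·BB·BB·BB·BB·BB·BB·BB·BB·BB·BB·BB·BB·BB·BB·BB·BB·DC·DDC·DC·DC·DDC·DC·DDC·DC·DC·DDC·DC·DDC·DC·DDC·DC·DC·DDC·DC·DDC·DC·DDC·DC·DC·DDC·DC·DC·DDC·DDC·CAD·DC·DC·DDC·DC·DDC·DC·DC·DDC·DC·DDC·DC·DC·DDC·DC·DDC·DC·DDC·DC·DC·DDC·DC·DDC·DC·DC·DDC·DC·DDC·DC·DDC·DC·DC·DDC·DC·DDC·DC·DC·DDC·DC·DDC·DC·DC·DDC·DC·DDC·DC·DDC·DC·DC·DDC
    A ↦ CAD
    B ↦ BB
    C ↦ DDC
    D ↦ DC

A->CAD, B->BB, C->DDC, D->DC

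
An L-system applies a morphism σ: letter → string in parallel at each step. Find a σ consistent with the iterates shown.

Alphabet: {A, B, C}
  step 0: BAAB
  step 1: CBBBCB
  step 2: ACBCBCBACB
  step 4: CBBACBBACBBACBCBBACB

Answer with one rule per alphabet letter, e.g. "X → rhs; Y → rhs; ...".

A->B, B->CB, C->A

  step 1 ⇒ step 2: CBBBCB ⇒ A·CB·CB·CB·A·CB
    B ↦ CB
    C ↦ A
  step 0 ⇒ step 1: BAAB ⇒ CB·B·B·CB
    A ↦ B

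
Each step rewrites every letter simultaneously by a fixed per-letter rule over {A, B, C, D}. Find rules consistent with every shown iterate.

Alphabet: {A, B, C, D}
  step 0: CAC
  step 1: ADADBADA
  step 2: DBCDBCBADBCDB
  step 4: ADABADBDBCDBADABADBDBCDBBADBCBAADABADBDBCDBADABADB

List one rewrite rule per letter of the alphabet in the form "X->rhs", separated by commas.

A->DB, B->BA, C->ADA, D->C

  step 1 ⇒ step 2: ADADBADA ⇒ DB·C·DB·C·BA·DB·C·DB
    A ↦ DB
    B ↦ BA
    D ↦ C
  step 0 ⇒ step 1: CAC ⇒ ADA·DB·ADA
    C ↦ ADA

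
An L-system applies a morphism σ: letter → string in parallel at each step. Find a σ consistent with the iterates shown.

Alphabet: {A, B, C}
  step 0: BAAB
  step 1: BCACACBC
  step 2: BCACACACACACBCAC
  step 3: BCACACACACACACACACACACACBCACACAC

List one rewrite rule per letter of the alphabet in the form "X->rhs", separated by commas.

A->AC, B->BC, C->AC

  step 2 ⇒ step 3: BCACACACACACBCAC ⇒ BC·AC·AC·AC·AC·AC·AC·AC·AC·AC·AC·AC·BC·AC·AC·AC
    A ↦ AC
    B ↦ BC
    C ↦ AC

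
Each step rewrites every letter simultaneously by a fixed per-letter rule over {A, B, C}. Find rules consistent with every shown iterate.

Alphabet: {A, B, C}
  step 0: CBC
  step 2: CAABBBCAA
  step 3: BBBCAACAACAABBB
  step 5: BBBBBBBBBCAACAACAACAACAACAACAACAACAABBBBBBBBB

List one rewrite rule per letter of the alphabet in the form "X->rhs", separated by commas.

A->B, B->CAA, C->B

  step 2 ⇒ step 3: CAABBBCAA ⇒ B·B·B·CAA·CAA·CAA·B·B·B
    A ↦ B
    B ↦ CAA
    C ↦ B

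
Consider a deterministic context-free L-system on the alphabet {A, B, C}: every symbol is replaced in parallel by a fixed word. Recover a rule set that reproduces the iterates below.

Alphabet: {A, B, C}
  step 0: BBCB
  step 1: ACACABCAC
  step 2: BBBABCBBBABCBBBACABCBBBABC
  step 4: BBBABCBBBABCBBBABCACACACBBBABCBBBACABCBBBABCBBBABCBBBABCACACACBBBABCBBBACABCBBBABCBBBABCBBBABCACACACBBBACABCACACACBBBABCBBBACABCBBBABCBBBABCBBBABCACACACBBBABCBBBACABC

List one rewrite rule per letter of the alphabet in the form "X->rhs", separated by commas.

  step 1 ⇒ step 2: ACACABCAC ⇒ BBB·ABC·BBB·ABC·BBB·AC·ABC·BBB·ABC
    A ↦ BBB
    B ↦ AC
    C ↦ ABC

A->BBB, B->AC, C->ABC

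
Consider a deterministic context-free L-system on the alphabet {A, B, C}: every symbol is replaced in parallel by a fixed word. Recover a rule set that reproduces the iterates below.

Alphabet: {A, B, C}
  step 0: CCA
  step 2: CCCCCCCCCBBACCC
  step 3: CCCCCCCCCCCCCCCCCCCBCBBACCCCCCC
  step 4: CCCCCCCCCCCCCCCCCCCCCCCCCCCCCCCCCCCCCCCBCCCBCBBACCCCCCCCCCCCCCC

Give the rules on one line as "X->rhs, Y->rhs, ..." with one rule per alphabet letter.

A->BAC, B->CB, C->CC

  step 3 ⇒ step 4: CCCCCCCCCCCCCCCCCCCBCBBACCCCCCC ⇒ CC·CC·CC·CC·CC·CC·CC·CC·CC·CC·CC·CC·CC·CC·CC·CC·CC·CC·CC·CB·CC·CB·CB·BAC·CC·CC·CC·CC·CC·CC·CC
    A ↦ BAC
    B ↦ CB
    C ↦ CC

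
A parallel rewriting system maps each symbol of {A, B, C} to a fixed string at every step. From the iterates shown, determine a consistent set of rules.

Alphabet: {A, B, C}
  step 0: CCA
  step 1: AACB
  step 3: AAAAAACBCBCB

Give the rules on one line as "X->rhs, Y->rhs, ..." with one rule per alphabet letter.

A->CB, B->AA, C->A

  step 0 ⇒ step 1: CCA ⇒ A·A·CB
    A ↦ CB
    C ↦ A
    B ↦ AA  (constrained at step 1)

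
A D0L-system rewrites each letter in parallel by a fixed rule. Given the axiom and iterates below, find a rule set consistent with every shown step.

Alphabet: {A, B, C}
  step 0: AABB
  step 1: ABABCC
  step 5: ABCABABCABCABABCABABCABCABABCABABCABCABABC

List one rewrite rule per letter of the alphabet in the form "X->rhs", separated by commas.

  step 0 ⇒ step 1: AABB ⇒ AB·AB·C·C
    A ↦ AB
    B ↦ C
    C ↦ AB  (constrained at step 1)

A->AB, B->C, C->AB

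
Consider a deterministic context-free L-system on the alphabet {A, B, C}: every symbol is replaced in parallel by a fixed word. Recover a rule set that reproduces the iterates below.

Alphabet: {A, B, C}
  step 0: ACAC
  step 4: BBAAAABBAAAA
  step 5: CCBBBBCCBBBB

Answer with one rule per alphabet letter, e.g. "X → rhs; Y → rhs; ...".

  step 4 ⇒ step 5: BBAAAABBAAAA ⇒ C·C·B·B·B·B·C·C·B·B·B·B
    A ↦ B
    B ↦ C
    C ↦ AA  (constrained at step 0)

A->B, B->C, C->AA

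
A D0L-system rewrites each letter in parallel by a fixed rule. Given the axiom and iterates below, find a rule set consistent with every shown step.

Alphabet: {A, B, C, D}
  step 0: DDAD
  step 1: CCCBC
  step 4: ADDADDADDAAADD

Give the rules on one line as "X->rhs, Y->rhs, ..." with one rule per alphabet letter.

A->CB, B->DD, C->A, D->C

  step 0 ⇒ step 1: DDAD ⇒ C·C·CB·C
    A ↦ CB
    D ↦ C
    B ↦ DD  (constrained at step 1)
    C ↦ A  (constrained at step 1)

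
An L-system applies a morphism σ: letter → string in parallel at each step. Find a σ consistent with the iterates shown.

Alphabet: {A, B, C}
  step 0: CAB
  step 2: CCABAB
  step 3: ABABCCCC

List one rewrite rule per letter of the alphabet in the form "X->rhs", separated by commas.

A->C, B->C, C->AB

  step 2 ⇒ step 3: CCABAB ⇒ AB·AB·C·C·C·C
    A ↦ C
    B ↦ C
    C ↦ AB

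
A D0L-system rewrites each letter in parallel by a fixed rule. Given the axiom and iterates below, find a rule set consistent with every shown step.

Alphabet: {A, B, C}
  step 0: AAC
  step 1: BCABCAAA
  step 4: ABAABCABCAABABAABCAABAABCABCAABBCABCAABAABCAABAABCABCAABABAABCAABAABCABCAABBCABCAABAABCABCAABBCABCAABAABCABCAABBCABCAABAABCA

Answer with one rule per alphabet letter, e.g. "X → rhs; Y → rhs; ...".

  step 0 ⇒ step 1: AAC ⇒ BCA·BCA·AA
    A ↦ BCA
    C ↦ AA
    B ↦ AB  (constrained at step 1)

A->BCA, B->AB, C->AA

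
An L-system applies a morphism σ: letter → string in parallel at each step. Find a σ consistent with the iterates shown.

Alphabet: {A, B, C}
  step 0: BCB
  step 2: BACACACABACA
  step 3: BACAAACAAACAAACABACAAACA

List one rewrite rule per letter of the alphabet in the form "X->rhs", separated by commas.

A->CA, B->BA, C->AA

  step 2 ⇒ step 3: BACACACABACA ⇒ BA·CA·AA·CA·AA·CA·AA·CA·BA·CA·AA·CA
    A ↦ CA
    B ↦ BA
    C ↦ AA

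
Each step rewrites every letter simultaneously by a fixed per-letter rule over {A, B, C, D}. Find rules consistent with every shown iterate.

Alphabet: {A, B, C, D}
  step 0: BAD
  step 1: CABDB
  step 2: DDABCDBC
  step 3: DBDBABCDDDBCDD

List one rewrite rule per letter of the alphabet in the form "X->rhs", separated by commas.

  step 2 ⇒ step 3: DDABCDBC ⇒ DB·DB·AB·C·DD·DB·C·DD
    A ↦ AB
    B ↦ C
    C ↦ DD
    D ↦ DB

A->AB, B->C, C->DD, D->DB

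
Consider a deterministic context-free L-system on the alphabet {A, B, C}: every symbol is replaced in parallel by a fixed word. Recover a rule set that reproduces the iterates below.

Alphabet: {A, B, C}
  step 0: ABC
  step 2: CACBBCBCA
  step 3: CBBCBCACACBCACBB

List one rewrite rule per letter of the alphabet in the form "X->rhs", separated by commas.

  step 2 ⇒ step 3: CACBBCBCA ⇒ CB·B·CB·CA·CA·CB·CA·CB·B
    A ↦ B
    B ↦ CA
    C ↦ CB

A->B, B->CA, C->CB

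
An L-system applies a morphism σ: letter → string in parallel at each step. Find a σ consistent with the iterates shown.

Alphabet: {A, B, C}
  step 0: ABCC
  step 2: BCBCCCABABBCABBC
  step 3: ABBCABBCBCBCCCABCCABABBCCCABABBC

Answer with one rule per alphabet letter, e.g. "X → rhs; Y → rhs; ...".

  step 2 ⇒ step 3: BCBCCCABABBCABBC ⇒ AB·BC·AB·BC·BC·BC·CC·AB·CC·AB·AB·BC·CC·AB·AB·BC
    A ↦ CC
    B ↦ AB
    C ↦ BC

A->CC, B->AB, C->BC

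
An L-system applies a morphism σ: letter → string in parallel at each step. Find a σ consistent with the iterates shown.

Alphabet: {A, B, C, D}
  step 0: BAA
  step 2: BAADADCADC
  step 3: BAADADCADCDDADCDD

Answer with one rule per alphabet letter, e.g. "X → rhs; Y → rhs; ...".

A->AD, B->BA, C->DD, D->C

  step 2 ⇒ step 3: BAADADCADC ⇒ BA·AD·AD·C·AD·C·DD·AD·C·DD
    A ↦ AD
    B ↦ BA
    C ↦ DD
    D ↦ C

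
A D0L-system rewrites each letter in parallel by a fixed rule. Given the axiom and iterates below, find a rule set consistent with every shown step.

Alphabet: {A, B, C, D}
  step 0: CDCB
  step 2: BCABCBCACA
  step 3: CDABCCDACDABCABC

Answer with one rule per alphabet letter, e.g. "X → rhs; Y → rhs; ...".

A->BC, B->CD, C->A, D->CA

  step 2 ⇒ step 3: BCABCBCACA ⇒ CD·A·BC·CD·A·CD·A·BC·A·BC
    A ↦ BC
    B ↦ CD
    C ↦ A
    D ↦ CA  (constrained at step 0)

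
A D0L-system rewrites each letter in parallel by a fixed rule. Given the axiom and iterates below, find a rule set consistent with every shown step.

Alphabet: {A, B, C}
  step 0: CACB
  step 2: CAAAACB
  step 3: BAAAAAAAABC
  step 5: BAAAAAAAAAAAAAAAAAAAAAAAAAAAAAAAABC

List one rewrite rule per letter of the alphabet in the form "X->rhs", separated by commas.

  step 2 ⇒ step 3: CAAAACB ⇒ B·AA·AA·AA·AA·B·C
    A ↦ AA
    B ↦ C
    C ↦ B

A->AA, B->C, C->B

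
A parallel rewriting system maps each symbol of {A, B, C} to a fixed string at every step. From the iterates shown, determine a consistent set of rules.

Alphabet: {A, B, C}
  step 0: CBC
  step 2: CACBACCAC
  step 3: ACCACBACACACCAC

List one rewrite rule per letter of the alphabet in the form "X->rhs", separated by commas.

A->C, B->BA, C->AC

  step 2 ⇒ step 3: CACBACCAC ⇒ AC·C·AC·BA·C·AC·AC·C·AC
    A ↦ C
    B ↦ BA
    C ↦ AC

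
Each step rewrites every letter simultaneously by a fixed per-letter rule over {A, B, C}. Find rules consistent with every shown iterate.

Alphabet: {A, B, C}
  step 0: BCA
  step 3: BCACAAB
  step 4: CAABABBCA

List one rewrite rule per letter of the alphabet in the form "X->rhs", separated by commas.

A->B, B->CA, C->A

  step 3 ⇒ step 4: BCACAAB ⇒ CA·A·B·A·B·B·CA
    A ↦ B
    B ↦ CA
    C ↦ A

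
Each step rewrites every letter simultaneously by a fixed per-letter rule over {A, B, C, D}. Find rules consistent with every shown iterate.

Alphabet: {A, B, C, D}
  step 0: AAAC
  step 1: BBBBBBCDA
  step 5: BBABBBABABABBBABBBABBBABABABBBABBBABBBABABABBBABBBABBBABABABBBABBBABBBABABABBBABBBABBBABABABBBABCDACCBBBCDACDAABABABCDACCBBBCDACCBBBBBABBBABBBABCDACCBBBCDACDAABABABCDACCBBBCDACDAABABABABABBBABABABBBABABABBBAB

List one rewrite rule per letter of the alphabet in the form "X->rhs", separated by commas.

A->BB, B->AB, C->CDA, D->CCB

  step 0 ⇒ step 1: AAAC ⇒ BB·BB·BB·CDA
    A ↦ BB
    C ↦ CDA
    B ↦ AB  (constrained at step 1)
    D ↦ CCB  (constrained at step 1)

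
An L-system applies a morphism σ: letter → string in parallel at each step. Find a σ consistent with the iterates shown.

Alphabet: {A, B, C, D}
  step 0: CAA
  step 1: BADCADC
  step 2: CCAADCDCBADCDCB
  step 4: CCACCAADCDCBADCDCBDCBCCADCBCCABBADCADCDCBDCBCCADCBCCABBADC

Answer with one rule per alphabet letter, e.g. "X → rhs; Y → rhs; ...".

A->ADC, B->CCA, C->B, D->DC

  step 1 ⇒ step 2: BADCADC ⇒ CCA·ADC·DC·B·ADC·DC·B
    A ↦ ADC
    B ↦ CCA
    C ↦ B
    D ↦ DC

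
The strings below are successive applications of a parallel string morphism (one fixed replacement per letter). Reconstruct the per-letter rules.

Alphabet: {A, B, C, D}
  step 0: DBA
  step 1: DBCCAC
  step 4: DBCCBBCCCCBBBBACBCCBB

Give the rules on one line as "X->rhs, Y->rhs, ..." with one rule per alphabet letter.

  step 0 ⇒ step 1: DBA ⇒ DB·CC·AC
    A ↦ AC
    B ↦ CC
    D ↦ DB
    C ↦ B  (constrained at step 1)

A->AC, B->CC, C->B, D->DB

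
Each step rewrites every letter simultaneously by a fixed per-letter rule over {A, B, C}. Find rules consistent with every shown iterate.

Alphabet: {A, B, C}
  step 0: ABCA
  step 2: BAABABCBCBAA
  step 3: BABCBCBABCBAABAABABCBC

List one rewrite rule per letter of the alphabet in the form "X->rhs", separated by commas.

  step 2 ⇒ step 3: BAABABCBCBAA ⇒ BA·BC·BC·BA·BC·BA·A·BA·A·BA·BC·BC
    A ↦ BC
    B ↦ BA
    C ↦ A

A->BC, B->BA, C->A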